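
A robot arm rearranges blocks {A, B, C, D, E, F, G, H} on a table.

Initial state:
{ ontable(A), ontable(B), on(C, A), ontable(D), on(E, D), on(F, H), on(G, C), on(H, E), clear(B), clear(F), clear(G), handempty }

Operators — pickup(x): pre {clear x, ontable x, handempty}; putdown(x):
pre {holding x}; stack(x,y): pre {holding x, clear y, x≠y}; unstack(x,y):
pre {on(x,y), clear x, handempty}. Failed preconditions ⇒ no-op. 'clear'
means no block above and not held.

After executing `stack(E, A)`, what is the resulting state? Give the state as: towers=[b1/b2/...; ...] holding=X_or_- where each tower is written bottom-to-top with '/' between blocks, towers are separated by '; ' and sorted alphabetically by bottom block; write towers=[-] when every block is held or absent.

towers=[A/C/G; B; D/E/H/F] holding=-

before: towers=[A/C/G; B; D/E/H/F] holding=-
pre[stack(E, A)]: holding(E) fail, clear(A) fail, E≠A ok
holding(E), clear(A) unmet → stack(E, A) is a no-op
after:  towers=[A/C/G; B; D/E/H/F] holding=-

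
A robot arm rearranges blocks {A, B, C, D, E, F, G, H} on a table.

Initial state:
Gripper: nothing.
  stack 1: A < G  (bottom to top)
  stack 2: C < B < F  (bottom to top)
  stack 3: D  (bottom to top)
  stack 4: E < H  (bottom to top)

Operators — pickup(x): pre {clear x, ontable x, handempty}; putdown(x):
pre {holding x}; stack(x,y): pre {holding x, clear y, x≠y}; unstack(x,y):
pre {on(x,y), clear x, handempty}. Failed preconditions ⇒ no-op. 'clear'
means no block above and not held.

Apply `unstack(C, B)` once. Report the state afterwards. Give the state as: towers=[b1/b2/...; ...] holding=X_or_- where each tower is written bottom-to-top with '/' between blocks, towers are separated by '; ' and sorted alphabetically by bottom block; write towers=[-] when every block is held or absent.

towers=[A/G; C/B/F; D; E/H] holding=-

before: towers=[A/G; C/B/F; D; E/H] holding=-
pre[unstack(C, B)]: on(C,B) no, clear(C) no, handempty yes
on(C,B), clear(C) unmet → unstack(C, B) is a no-op
after:  towers=[A/G; C/B/F; D; E/H] holding=-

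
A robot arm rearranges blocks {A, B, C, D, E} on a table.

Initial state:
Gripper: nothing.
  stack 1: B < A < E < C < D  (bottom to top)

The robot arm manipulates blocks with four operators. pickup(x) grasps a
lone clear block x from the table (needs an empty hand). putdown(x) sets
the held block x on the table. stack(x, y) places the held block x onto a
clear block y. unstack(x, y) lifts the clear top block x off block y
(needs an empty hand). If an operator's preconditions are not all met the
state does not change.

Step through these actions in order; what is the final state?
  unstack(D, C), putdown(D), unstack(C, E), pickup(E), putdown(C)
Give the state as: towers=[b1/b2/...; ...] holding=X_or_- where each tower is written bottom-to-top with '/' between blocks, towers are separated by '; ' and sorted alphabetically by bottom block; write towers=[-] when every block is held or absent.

towers=[B/A/E; C; D] holding=-

step 1 (unstack(D, C)): towers=[B/A/E/C] holding=D
step 2 (putdown(D)): towers=[B/A/E/C; D] holding=-
step 3 (unstack(C, E)): towers=[B/A/E; D] holding=C
step 4 (pickup(E)) [no-op]: towers=[B/A/E; D] holding=C
step 5 (putdown(C)): towers=[B/A/E; C; D] holding=-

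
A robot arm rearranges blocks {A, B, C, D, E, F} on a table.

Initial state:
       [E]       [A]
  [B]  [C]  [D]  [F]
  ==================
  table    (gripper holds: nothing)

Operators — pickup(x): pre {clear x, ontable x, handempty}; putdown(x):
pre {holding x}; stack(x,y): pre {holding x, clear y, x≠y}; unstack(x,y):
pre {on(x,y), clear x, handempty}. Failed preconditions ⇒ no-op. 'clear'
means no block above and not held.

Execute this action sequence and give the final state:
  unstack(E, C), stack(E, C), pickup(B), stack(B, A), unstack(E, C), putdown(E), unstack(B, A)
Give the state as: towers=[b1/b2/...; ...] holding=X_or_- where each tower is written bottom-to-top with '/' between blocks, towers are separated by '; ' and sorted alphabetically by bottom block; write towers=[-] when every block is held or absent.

step 1 (unstack(E, C)): towers=[B; C; D; F/A] holding=E
step 2 (stack(E, C)): towers=[B; C/E; D; F/A] holding=-
step 3 (pickup(B)): towers=[C/E; D; F/A] holding=B
step 4 (stack(B, A)): towers=[C/E; D; F/A/B] holding=-
step 5 (unstack(E, C)): towers=[C; D; F/A/B] holding=E
step 6 (putdown(E)): towers=[C; D; E; F/A/B] holding=-
step 7 (unstack(B, A)): towers=[C; D; E; F/A] holding=B

towers=[C; D; E; F/A] holding=B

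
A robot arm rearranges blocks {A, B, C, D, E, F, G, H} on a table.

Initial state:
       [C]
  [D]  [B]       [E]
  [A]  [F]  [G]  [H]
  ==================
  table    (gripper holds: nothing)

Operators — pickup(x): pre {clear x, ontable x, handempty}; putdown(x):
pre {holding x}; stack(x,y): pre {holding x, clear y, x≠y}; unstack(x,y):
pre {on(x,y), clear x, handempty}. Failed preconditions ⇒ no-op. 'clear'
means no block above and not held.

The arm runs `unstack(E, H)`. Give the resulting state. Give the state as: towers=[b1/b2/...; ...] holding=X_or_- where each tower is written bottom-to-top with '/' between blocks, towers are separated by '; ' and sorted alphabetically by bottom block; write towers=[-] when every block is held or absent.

towers=[A/D; F/B/C; G; H] holding=E

before: towers=[A/D; F/B/C; G; H/E] holding=-
pre[unstack(E, H)]: on(E,H) ok, clear(E) ok, handempty ok
all met → apply unstack(E, H)
after:  towers=[A/D; F/B/C; G; H] holding=E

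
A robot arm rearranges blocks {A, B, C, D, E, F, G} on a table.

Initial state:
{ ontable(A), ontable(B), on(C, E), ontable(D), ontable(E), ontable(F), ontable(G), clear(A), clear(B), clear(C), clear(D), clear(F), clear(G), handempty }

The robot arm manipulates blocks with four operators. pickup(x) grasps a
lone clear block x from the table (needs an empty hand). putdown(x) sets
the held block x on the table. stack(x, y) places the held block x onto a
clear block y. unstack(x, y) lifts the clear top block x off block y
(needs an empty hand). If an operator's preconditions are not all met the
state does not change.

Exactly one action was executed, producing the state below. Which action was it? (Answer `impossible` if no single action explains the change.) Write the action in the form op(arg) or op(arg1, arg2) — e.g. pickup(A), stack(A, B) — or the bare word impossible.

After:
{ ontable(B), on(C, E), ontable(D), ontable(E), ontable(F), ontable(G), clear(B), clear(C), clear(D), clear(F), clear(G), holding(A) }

pickup(A)

target: towers=[B; D; E/C; F; G] holding=A
         pickup(B) → towers=[A; D; E/C; F; G] holding=B
         pickup(F) → towers=[A; B; D; E/C; G] holding=F
         pickup(G) → towers=[A; B; D; E/C; F] holding=G
         pickup(D) → towers=[A; B; E/C; F; G] holding=D
         pickup(A) → towers=[B; D; E/C; F; G] holding=A  ← match
     unstack(C, E) → towers=[A; B; D; E; F; G] holding=C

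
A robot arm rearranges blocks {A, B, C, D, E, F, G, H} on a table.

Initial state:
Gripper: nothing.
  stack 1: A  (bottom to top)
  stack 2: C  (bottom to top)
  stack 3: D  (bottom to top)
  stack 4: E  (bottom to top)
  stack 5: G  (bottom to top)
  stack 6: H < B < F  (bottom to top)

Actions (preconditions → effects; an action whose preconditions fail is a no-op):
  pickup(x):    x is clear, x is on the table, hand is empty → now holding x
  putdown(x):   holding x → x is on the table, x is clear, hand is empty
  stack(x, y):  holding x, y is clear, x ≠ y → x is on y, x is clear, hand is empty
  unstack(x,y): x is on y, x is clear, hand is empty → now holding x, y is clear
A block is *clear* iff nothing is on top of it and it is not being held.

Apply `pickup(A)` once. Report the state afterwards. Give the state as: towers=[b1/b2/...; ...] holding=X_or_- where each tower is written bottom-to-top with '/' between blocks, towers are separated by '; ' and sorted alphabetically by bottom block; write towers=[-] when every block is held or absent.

before: towers=[A; C; D; E; G; H/B/F] holding=-
pre[pickup(A)]: clear(A) yes, ontable(A) yes, handempty yes
all met → apply pickup(A)
after:  towers=[C; D; E; G; H/B/F] holding=A

towers=[C; D; E; G; H/B/F] holding=A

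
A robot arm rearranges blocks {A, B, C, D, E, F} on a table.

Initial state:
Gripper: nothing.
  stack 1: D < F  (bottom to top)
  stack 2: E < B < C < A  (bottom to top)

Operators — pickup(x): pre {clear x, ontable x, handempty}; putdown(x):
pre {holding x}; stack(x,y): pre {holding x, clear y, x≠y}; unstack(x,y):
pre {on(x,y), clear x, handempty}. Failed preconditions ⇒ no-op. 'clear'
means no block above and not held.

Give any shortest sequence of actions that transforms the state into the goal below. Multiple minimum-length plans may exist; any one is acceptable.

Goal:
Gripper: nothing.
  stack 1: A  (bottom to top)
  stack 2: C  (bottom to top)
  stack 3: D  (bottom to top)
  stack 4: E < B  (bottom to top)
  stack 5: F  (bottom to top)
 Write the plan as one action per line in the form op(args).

unstack(F, D)
putdown(F)
unstack(A, C)
putdown(A)
unstack(C, B)
putdown(C)

step 1 (unstack(F, D)): towers=[D; E/B/C/A] holding=F
step 2 (putdown(F)): towers=[D; E/B/C/A; F] holding=-
step 3 (unstack(A, C)): towers=[D; E/B/C; F] holding=A
step 4 (putdown(A)): towers=[A; D; E/B/C; F] holding=-
step 5 (unstack(C, B)): towers=[A; D; E/B; F] holding=C
step 6 (putdown(C)): towers=[A; C; D; E/B; F] holding=-
goal check: towers=[A; C; D; E/B; F] holding=- — reached (length 6, optimal by BFS)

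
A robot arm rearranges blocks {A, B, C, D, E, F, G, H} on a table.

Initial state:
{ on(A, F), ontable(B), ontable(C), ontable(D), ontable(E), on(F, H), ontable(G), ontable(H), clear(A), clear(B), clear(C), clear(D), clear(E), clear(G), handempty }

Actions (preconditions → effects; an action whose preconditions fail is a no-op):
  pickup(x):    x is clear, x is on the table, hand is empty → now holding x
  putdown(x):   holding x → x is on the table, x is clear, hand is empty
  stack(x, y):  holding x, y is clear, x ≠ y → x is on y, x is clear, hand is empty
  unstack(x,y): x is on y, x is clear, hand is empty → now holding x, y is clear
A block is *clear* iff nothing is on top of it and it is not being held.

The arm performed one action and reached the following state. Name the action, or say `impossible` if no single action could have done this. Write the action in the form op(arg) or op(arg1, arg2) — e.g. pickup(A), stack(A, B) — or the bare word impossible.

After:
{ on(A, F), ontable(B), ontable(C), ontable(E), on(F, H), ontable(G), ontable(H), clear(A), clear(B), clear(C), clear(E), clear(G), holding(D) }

target: towers=[B; C; E; G; H/F/A] holding=D
         pickup(G) → towers=[B; C; D; E; H/F/A] holding=G
     unstack(A, F) → towers=[B; C; D; E; G; H/F] holding=A
         pickup(E) → towers=[B; C; D; G; H/F/A] holding=E
         pickup(B) → towers=[C; D; E; G; H/F/A] holding=B
         pickup(D) → towers=[B; C; E; G; H/F/A] holding=D  ← match
         pickup(C) → towers=[B; D; E; G; H/F/A] holding=C

pickup(D)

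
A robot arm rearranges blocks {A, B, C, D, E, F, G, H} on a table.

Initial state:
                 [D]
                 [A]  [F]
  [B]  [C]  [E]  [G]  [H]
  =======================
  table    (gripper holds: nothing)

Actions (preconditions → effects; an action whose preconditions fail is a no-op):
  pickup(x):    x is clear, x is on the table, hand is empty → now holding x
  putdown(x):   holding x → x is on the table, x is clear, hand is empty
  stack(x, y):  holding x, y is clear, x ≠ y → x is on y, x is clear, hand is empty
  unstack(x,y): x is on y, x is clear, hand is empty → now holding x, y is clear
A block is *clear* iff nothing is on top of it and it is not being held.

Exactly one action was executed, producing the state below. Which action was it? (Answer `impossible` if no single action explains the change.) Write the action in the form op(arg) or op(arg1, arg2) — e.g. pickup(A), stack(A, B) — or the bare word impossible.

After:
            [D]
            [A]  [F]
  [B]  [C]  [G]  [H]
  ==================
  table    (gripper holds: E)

target: towers=[B; C; G/A/D; H/F] holding=E
         pickup(E) → towers=[B; C; G/A/D; H/F] holding=E  ← match
         pickup(B) → towers=[C; E; G/A/D; H/F] holding=B
     unstack(F, H) → towers=[B; C; E; G/A/D; H] holding=F
     unstack(D, A) → towers=[B; C; E; G/A; H/F] holding=D
         pickup(C) → towers=[B; E; G/A/D; H/F] holding=C

pickup(E)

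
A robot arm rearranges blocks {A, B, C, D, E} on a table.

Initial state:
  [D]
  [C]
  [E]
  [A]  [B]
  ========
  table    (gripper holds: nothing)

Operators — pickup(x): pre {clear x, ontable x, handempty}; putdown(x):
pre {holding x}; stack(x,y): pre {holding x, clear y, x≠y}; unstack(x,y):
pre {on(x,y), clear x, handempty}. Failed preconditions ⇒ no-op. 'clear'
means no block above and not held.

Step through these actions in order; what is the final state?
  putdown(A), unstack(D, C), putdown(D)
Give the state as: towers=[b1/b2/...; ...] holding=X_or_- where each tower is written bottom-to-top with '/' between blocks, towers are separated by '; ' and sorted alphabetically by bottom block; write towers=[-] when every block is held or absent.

towers=[A/E/C; B; D] holding=-

step 1 (putdown(A)) [no-op]: towers=[A/E/C/D; B] holding=-
step 2 (unstack(D, C)): towers=[A/E/C; B] holding=D
step 3 (putdown(D)): towers=[A/E/C; B; D] holding=-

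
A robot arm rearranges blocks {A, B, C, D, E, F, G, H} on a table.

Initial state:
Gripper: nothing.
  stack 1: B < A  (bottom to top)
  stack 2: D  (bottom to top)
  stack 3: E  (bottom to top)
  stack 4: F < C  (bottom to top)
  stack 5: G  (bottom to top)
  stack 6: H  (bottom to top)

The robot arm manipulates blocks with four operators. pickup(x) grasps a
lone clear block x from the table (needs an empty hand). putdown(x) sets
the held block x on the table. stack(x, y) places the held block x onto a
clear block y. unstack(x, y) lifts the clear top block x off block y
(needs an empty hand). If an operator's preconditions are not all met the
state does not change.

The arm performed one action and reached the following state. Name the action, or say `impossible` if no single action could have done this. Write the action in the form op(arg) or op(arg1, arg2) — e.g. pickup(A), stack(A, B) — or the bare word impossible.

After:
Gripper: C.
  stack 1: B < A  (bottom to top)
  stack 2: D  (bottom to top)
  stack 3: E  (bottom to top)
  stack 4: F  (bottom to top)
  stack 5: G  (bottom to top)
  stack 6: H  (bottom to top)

target: towers=[B/A; D; E; F; G; H] holding=C
         pickup(G) → towers=[B/A; D; E; F/C; H] holding=G
     unstack(A, B) → towers=[B; D; E; F/C; G; H] holding=A
         pickup(E) → towers=[B/A; D; F/C; G; H] holding=E
         pickup(H) → towers=[B/A; D; E; F/C; G] holding=H
         pickup(D) → towers=[B/A; E; F/C; G; H] holding=D
     unstack(C, F) → towers=[B/A; D; E; F; G; H] holding=C  ← match

unstack(C, F)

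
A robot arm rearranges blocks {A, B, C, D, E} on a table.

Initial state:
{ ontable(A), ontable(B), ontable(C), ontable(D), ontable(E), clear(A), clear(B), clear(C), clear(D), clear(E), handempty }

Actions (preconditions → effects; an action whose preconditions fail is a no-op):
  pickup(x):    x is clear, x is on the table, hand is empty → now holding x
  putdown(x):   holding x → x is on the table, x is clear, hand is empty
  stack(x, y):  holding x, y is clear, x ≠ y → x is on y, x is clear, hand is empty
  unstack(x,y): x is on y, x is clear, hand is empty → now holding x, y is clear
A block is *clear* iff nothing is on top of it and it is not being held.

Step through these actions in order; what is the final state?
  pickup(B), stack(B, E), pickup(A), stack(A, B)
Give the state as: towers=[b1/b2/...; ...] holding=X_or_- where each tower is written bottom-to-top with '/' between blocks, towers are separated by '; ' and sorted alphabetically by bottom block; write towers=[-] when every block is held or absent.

towers=[C; D; E/B/A] holding=-

step 1 (pickup(B)): towers=[A; C; D; E] holding=B
step 2 (stack(B, E)): towers=[A; C; D; E/B] holding=-
step 3 (pickup(A)): towers=[C; D; E/B] holding=A
step 4 (stack(A, B)): towers=[C; D; E/B/A] holding=-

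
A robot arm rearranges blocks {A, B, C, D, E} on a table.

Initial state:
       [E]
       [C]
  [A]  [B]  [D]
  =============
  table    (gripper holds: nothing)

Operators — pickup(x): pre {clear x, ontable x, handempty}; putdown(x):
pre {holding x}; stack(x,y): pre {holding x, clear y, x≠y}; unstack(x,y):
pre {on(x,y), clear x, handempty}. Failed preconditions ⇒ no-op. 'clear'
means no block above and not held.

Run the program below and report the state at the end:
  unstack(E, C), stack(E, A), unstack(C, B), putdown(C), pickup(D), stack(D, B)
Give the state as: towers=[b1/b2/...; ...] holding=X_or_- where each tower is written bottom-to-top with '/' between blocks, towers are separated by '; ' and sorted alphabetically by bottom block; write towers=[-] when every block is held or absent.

step 1 (unstack(E, C)): towers=[A; B/C; D] holding=E
step 2 (stack(E, A)): towers=[A/E; B/C; D] holding=-
step 3 (unstack(C, B)): towers=[A/E; B; D] holding=C
step 4 (putdown(C)): towers=[A/E; B; C; D] holding=-
step 5 (pickup(D)): towers=[A/E; B; C] holding=D
step 6 (stack(D, B)): towers=[A/E; B/D; C] holding=-

towers=[A/E; B/D; C] holding=-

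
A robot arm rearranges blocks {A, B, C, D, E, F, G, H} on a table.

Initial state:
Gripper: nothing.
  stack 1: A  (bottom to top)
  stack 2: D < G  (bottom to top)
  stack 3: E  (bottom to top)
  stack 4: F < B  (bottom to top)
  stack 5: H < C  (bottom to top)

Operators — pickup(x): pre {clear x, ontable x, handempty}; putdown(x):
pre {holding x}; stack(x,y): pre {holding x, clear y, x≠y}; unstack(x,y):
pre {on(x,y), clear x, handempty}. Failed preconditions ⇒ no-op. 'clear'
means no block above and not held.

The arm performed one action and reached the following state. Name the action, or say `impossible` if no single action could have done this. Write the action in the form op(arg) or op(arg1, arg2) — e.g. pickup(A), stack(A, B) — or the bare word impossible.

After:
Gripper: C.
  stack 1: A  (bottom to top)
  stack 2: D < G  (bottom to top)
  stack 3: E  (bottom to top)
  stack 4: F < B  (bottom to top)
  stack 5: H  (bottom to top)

unstack(C, H)

target: towers=[A; D/G; E; F/B; H] holding=C
     unstack(G, D) → towers=[A; D; E; F/B; H/C] holding=G
         pickup(A) → towers=[D/G; E; F/B; H/C] holding=A
         pickup(E) → towers=[A; D/G; F/B; H/C] holding=E
     unstack(B, F) → towers=[A; D/G; E; F; H/C] holding=B
     unstack(C, H) → towers=[A; D/G; E; F/B; H] holding=C  ← match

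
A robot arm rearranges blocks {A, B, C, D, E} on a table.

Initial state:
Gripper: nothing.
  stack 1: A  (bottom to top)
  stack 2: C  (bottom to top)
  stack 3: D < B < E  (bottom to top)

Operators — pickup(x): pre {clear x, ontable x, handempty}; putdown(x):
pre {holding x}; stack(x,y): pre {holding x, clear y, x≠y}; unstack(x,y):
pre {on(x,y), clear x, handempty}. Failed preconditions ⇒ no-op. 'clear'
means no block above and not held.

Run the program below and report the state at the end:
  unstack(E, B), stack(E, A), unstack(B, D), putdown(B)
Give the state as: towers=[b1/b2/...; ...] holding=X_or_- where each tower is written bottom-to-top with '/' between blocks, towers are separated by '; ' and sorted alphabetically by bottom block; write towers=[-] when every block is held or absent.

step 1 (unstack(E, B)): towers=[A; C; D/B] holding=E
step 2 (stack(E, A)): towers=[A/E; C; D/B] holding=-
step 3 (unstack(B, D)): towers=[A/E; C; D] holding=B
step 4 (putdown(B)): towers=[A/E; B; C; D] holding=-

towers=[A/E; B; C; D] holding=-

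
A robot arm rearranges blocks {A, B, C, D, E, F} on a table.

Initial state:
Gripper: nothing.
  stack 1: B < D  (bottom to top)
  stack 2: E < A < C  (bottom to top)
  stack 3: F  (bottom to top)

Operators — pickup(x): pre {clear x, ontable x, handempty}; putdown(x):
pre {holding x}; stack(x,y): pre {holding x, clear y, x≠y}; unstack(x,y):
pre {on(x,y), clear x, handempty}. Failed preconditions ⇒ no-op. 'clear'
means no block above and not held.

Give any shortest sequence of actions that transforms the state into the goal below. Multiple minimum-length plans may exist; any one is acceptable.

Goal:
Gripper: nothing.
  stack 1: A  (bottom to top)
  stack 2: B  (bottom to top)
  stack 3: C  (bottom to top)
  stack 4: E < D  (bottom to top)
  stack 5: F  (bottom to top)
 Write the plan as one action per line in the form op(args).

unstack(C, A)
putdown(C)
unstack(A, E)
putdown(A)
unstack(D, B)
stack(D, E)

step 1 (unstack(C, A)): towers=[B/D; E/A; F] holding=C
step 2 (putdown(C)): towers=[B/D; C; E/A; F] holding=-
step 3 (unstack(A, E)): towers=[B/D; C; E; F] holding=A
step 4 (putdown(A)): towers=[A; B/D; C; E; F] holding=-
step 5 (unstack(D, B)): towers=[A; B; C; E; F] holding=D
step 6 (stack(D, E)): towers=[A; B; C; E/D; F] holding=-
goal check: towers=[A; B; C; E/D; F] holding=- — reached (length 6, optimal by BFS)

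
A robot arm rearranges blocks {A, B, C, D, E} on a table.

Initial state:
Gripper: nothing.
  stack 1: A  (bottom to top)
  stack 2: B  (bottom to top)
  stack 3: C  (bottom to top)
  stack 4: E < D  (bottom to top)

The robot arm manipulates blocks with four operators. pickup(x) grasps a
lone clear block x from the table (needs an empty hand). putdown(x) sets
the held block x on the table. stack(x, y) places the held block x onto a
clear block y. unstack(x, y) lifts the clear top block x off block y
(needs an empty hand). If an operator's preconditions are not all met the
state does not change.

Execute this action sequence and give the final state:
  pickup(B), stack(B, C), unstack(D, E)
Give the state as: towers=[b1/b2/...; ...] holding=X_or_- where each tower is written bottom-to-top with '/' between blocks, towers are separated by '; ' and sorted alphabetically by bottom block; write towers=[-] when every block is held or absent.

towers=[A; C/B; E] holding=D

step 1 (pickup(B)): towers=[A; C; E/D] holding=B
step 2 (stack(B, C)): towers=[A; C/B; E/D] holding=-
step 3 (unstack(D, E)): towers=[A; C/B; E] holding=D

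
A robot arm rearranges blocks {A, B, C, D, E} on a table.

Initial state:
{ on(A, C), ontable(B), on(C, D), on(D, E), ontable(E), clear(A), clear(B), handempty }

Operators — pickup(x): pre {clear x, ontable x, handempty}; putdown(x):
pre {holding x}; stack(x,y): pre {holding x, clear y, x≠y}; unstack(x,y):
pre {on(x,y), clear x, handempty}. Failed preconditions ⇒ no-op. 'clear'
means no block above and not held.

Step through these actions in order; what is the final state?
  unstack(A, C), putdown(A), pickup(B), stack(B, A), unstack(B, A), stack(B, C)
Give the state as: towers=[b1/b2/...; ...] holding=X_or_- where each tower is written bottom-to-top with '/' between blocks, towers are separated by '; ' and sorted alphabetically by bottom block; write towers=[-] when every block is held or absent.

towers=[A; E/D/C/B] holding=-

step 1 (unstack(A, C)): towers=[B; E/D/C] holding=A
step 2 (putdown(A)): towers=[A; B; E/D/C] holding=-
step 3 (pickup(B)): towers=[A; E/D/C] holding=B
step 4 (stack(B, A)): towers=[A/B; E/D/C] holding=-
step 5 (unstack(B, A)): towers=[A; E/D/C] holding=B
step 6 (stack(B, C)): towers=[A; E/D/C/B] holding=-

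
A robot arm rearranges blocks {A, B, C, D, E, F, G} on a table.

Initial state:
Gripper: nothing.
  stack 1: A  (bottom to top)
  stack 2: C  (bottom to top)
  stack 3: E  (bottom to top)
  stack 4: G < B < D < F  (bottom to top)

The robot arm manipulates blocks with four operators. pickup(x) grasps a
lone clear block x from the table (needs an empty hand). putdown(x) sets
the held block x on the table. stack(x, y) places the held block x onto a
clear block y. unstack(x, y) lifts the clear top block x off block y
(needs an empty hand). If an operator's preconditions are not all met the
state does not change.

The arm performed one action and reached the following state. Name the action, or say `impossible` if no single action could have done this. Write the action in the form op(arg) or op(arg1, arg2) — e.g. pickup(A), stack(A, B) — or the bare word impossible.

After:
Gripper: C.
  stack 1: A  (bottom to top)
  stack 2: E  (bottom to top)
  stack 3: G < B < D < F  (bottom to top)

target: towers=[A; E; G/B/D/F] holding=C
     unstack(F, D) → towers=[A; C; E; G/B/D] holding=F
         pickup(A) → towers=[C; E; G/B/D/F] holding=A
         pickup(E) → towers=[A; C; G/B/D/F] holding=E
         pickup(C) → towers=[A; E; G/B/D/F] holding=C  ← match

pickup(C)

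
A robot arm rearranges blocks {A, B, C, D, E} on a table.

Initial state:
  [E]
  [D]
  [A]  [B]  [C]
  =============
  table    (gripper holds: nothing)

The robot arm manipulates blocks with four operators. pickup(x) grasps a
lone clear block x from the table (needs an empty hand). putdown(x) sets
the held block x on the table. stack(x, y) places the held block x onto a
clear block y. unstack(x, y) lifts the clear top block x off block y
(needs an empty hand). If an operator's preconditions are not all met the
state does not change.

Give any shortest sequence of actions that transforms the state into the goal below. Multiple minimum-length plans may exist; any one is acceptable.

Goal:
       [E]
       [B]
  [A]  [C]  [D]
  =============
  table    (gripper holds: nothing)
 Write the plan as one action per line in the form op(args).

step 1 (pickup(B)): towers=[A/D/E; C] holding=B
step 2 (stack(B, C)): towers=[A/D/E; C/B] holding=-
step 3 (unstack(E, D)): towers=[A/D; C/B] holding=E
step 4 (stack(E, B)): towers=[A/D; C/B/E] holding=-
step 5 (unstack(D, A)): towers=[A; C/B/E] holding=D
step 6 (putdown(D)): towers=[A; C/B/E; D] holding=-
goal check: towers=[A; C/B/E; D] holding=- — reached (length 6, optimal by BFS)

pickup(B)
stack(B, C)
unstack(E, D)
stack(E, B)
unstack(D, A)
putdown(D)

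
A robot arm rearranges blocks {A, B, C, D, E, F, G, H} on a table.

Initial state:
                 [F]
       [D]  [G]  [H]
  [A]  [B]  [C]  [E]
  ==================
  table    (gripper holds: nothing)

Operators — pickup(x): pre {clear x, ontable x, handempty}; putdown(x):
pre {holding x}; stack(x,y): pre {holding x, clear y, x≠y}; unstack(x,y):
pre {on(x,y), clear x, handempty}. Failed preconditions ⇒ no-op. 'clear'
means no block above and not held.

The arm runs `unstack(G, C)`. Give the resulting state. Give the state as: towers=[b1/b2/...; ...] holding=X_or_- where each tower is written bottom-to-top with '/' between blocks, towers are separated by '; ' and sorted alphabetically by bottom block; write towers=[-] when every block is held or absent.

towers=[A; B/D; C; E/H/F] holding=G

before: towers=[A; B/D; C/G; E/H/F] holding=-
pre[unstack(G, C)]: on(G,C) yes, clear(G) yes, handempty yes
all met → apply unstack(G, C)
after:  towers=[A; B/D; C; E/H/F] holding=G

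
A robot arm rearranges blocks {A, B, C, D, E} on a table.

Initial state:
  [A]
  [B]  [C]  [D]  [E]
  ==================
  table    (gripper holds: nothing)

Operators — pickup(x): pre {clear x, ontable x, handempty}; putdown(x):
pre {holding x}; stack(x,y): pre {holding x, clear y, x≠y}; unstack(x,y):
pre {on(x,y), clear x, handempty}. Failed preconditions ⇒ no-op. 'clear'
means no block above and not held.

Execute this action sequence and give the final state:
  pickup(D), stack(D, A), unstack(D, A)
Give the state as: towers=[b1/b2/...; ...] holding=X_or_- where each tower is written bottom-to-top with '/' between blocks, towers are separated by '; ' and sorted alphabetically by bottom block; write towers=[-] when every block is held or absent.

towers=[B/A; C; E] holding=D

step 1 (pickup(D)): towers=[B/A; C; E] holding=D
step 2 (stack(D, A)): towers=[B/A/D; C; E] holding=-
step 3 (unstack(D, A)): towers=[B/A; C; E] holding=D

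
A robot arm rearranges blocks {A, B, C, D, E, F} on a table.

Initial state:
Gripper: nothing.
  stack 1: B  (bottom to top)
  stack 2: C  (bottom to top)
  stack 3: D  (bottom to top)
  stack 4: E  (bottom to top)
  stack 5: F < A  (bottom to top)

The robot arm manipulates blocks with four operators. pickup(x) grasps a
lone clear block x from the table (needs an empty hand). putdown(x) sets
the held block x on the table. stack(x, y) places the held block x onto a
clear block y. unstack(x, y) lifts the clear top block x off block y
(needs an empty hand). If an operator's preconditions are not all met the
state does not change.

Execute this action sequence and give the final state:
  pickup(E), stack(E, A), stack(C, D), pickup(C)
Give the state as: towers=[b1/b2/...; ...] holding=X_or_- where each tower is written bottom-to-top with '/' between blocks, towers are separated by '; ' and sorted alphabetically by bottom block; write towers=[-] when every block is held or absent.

towers=[B; D; F/A/E] holding=C

step 1 (pickup(E)): towers=[B; C; D; F/A] holding=E
step 2 (stack(E, A)): towers=[B; C; D; F/A/E] holding=-
step 3 (stack(C, D)) [no-op]: towers=[B; C; D; F/A/E] holding=-
step 4 (pickup(C)): towers=[B; D; F/A/E] holding=C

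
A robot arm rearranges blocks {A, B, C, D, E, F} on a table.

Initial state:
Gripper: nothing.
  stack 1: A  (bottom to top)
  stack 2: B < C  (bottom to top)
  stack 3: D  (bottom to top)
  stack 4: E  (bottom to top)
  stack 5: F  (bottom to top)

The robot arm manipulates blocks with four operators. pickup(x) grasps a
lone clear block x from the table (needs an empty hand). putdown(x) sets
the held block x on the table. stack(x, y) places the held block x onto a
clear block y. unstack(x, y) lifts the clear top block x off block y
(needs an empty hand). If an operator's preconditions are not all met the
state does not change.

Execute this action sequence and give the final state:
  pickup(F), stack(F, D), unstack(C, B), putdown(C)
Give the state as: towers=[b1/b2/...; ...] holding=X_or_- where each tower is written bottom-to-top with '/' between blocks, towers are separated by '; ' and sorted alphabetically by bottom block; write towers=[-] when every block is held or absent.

step 1 (pickup(F)): towers=[A; B/C; D; E] holding=F
step 2 (stack(F, D)): towers=[A; B/C; D/F; E] holding=-
step 3 (unstack(C, B)): towers=[A; B; D/F; E] holding=C
step 4 (putdown(C)): towers=[A; B; C; D/F; E] holding=-

towers=[A; B; C; D/F; E] holding=-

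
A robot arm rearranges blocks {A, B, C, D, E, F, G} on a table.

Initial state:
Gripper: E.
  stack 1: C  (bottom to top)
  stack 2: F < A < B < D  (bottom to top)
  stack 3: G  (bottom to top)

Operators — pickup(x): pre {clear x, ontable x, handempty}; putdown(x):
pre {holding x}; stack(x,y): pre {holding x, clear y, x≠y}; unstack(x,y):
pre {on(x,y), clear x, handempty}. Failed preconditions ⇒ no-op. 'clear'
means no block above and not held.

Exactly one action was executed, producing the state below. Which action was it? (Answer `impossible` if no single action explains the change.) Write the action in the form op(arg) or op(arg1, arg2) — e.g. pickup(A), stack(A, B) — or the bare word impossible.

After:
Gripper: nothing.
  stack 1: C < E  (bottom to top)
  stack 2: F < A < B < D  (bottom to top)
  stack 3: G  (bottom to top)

target: towers=[C/E; F/A/B/D; G] holding=-
        putdown(E) → towers=[C; E; F/A/B/D; G] holding=-
       stack(E, G) → towers=[C; F/A/B/D; G/E] holding=-
       stack(E, D) → towers=[C; F/A/B/D/E; G] holding=-
       stack(E, C) → towers=[C/E; F/A/B/D; G] holding=-  ← match

stack(E, C)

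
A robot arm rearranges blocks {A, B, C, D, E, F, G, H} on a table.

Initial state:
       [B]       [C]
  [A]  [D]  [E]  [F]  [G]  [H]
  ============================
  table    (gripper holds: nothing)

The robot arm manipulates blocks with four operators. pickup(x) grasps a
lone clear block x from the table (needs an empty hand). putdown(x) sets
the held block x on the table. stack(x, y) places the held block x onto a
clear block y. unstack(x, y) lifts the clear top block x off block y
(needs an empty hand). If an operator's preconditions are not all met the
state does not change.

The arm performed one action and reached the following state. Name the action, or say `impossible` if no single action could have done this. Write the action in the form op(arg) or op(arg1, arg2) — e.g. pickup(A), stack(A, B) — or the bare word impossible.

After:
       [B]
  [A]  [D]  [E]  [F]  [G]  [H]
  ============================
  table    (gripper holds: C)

target: towers=[A; D/B; E; F; G; H] holding=C
         pickup(G) → towers=[A; D/B; E; F/C; H] holding=G
         pickup(A) → towers=[D/B; E; F/C; G; H] holding=A
         pickup(E) → towers=[A; D/B; F/C; G; H] holding=E
         pickup(H) → towers=[A; D/B; E; F/C; G] holding=H
     unstack(B, D) → towers=[A; D; E; F/C; G; H] holding=B
     unstack(C, F) → towers=[A; D/B; E; F; G; H] holding=C  ← match

unstack(C, F)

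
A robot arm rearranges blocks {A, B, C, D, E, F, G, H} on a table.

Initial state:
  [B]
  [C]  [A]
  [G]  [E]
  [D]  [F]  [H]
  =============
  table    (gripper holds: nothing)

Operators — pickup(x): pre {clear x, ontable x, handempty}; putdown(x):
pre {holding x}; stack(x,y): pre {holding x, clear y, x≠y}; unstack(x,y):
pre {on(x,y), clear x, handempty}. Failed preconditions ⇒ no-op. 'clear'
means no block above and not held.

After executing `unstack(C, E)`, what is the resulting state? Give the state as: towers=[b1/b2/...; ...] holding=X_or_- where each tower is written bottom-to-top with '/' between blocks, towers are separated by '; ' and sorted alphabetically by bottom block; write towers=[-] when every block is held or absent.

towers=[D/G/C/B; F/E/A; H] holding=-

before: towers=[D/G/C/B; F/E/A; H] holding=-
pre[unstack(C, E)]: on(C,E) no, clear(C) no, handempty yes
on(C,E), clear(C) unmet → unstack(C, E) is a no-op
after:  towers=[D/G/C/B; F/E/A; H] holding=-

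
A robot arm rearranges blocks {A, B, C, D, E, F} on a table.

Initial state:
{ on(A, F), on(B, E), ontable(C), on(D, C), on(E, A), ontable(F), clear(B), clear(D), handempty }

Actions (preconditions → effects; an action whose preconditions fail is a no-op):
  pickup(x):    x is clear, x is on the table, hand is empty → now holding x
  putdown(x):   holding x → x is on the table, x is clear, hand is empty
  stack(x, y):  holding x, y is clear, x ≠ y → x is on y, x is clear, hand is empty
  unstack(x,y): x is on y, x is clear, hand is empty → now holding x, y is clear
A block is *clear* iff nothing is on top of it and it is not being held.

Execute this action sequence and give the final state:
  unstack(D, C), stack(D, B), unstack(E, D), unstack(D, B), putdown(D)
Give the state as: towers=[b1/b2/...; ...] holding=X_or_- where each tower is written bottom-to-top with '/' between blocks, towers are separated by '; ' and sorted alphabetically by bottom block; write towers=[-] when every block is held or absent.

step 1 (unstack(D, C)): towers=[C; F/A/E/B] holding=D
step 2 (stack(D, B)): towers=[C; F/A/E/B/D] holding=-
step 3 (unstack(E, D)) [no-op]: towers=[C; F/A/E/B/D] holding=-
step 4 (unstack(D, B)): towers=[C; F/A/E/B] holding=D
step 5 (putdown(D)): towers=[C; D; F/A/E/B] holding=-

towers=[C; D; F/A/E/B] holding=-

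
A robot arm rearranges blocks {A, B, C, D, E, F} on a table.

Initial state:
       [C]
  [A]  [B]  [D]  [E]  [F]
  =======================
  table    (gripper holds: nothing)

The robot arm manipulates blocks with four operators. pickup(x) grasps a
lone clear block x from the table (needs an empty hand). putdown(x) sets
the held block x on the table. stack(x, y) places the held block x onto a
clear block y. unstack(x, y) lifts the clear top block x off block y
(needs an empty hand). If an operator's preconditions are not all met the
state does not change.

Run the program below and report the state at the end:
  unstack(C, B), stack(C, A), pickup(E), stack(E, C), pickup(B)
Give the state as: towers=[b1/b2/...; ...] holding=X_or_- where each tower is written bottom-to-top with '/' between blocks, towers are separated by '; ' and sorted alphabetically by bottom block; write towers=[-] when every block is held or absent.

step 1 (unstack(C, B)): towers=[A; B; D; E; F] holding=C
step 2 (stack(C, A)): towers=[A/C; B; D; E; F] holding=-
step 3 (pickup(E)): towers=[A/C; B; D; F] holding=E
step 4 (stack(E, C)): towers=[A/C/E; B; D; F] holding=-
step 5 (pickup(B)): towers=[A/C/E; D; F] holding=B

towers=[A/C/E; D; F] holding=B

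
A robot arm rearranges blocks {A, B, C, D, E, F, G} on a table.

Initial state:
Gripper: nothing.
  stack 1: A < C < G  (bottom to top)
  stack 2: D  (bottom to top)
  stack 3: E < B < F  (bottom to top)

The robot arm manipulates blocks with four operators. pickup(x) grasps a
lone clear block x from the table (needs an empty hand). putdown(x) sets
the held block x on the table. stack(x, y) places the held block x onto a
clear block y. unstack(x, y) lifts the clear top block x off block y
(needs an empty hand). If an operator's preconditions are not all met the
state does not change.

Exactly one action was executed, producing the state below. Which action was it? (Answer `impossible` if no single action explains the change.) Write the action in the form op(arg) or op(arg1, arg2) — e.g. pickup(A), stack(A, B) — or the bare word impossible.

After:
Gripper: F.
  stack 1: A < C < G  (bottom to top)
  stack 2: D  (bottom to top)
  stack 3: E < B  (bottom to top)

unstack(F, B)

target: towers=[A/C/G; D; E/B] holding=F
     unstack(F, B) → towers=[A/C/G; D; E/B] holding=F  ← match
     unstack(G, C) → towers=[A/C; D; E/B/F] holding=G
         pickup(D) → towers=[A/C/G; E/B/F] holding=D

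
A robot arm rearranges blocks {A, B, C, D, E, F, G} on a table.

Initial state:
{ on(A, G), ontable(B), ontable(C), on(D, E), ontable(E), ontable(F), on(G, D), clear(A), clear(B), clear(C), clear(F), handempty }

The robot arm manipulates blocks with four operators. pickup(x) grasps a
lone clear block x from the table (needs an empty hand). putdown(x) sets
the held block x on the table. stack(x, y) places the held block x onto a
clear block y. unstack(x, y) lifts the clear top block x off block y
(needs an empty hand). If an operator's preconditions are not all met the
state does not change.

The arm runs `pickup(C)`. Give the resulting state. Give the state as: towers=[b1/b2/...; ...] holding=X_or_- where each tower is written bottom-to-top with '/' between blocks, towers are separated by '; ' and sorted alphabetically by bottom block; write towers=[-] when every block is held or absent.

before: towers=[B; C; E/D/G/A; F] holding=-
pre[pickup(C)]: clear(C) yes, ontable(C) yes, handempty yes
all met → apply pickup(C)
after:  towers=[B; E/D/G/A; F] holding=C

towers=[B; E/D/G/A; F] holding=C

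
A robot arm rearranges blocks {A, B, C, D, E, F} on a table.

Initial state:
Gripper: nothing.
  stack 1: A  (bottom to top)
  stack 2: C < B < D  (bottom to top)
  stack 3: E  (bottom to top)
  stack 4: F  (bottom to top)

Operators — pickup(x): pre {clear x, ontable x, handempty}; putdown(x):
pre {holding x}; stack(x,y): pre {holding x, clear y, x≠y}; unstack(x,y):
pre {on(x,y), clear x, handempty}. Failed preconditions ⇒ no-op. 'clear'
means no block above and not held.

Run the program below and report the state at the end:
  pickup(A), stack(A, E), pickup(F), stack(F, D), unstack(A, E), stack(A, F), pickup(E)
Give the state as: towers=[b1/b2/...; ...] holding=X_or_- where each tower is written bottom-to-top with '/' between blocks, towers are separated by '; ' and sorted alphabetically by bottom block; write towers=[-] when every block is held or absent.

towers=[C/B/D/F/A] holding=E

step 1 (pickup(A)): towers=[C/B/D; E; F] holding=A
step 2 (stack(A, E)): towers=[C/B/D; E/A; F] holding=-
step 3 (pickup(F)): towers=[C/B/D; E/A] holding=F
step 4 (stack(F, D)): towers=[C/B/D/F; E/A] holding=-
step 5 (unstack(A, E)): towers=[C/B/D/F; E] holding=A
step 6 (stack(A, F)): towers=[C/B/D/F/A; E] holding=-
step 7 (pickup(E)): towers=[C/B/D/F/A] holding=E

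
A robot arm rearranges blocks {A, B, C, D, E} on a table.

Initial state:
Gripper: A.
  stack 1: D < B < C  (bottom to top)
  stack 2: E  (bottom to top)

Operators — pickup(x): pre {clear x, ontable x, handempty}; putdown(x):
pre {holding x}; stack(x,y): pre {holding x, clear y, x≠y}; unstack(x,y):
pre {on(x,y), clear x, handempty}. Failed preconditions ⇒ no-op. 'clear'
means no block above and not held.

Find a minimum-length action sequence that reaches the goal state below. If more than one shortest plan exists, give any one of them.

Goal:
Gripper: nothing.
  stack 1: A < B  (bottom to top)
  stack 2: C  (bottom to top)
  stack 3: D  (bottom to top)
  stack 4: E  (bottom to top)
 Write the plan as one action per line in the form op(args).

putdown(A)
unstack(C, B)
putdown(C)
unstack(B, D)
stack(B, A)

step 1 (putdown(A)): towers=[A; D/B/C; E] holding=-
step 2 (unstack(C, B)): towers=[A; D/B; E] holding=C
step 3 (putdown(C)): towers=[A; C; D/B; E] holding=-
step 4 (unstack(B, D)): towers=[A; C; D; E] holding=B
step 5 (stack(B, A)): towers=[A/B; C; D; E] holding=-
goal check: towers=[A/B; C; D; E] holding=- — reached (length 5, optimal by BFS)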